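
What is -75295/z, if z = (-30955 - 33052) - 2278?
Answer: 15059/13257 ≈ 1.1359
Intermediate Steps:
z = -66285 (z = -64007 - 2278 = -66285)
-75295/z = -75295/(-66285) = -75295*(-1/66285) = 15059/13257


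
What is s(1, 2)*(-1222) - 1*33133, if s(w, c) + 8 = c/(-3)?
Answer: -67627/3 ≈ -22542.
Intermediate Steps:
s(w, c) = -8 - c/3 (s(w, c) = -8 + c/(-3) = -8 + c*(-1/3) = -8 - c/3)
s(1, 2)*(-1222) - 1*33133 = (-8 - 1/3*2)*(-1222) - 1*33133 = (-8 - 2/3)*(-1222) - 33133 = -26/3*(-1222) - 33133 = 31772/3 - 33133 = -67627/3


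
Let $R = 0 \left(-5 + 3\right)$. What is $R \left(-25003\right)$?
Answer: $0$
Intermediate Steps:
$R = 0$ ($R = 0 \left(-2\right) = 0$)
$R \left(-25003\right) = 0 \left(-25003\right) = 0$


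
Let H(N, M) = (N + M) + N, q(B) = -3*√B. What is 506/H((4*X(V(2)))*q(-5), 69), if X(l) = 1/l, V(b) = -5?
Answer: 58190/8127 - 4048*I*√5/8127 ≈ 7.1601 - 1.1138*I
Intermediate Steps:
H(N, M) = M + 2*N (H(N, M) = (M + N) + N = M + 2*N)
506/H((4*X(V(2)))*q(-5), 69) = 506/(69 + 2*((4/(-5))*(-3*I*√5))) = 506/(69 + 2*((4*(-⅕))*(-3*I*√5))) = 506/(69 + 2*(-(-12)*I*√5/5)) = 506/(69 + 2*(12*I*√5/5)) = 506/(69 + 24*I*√5/5)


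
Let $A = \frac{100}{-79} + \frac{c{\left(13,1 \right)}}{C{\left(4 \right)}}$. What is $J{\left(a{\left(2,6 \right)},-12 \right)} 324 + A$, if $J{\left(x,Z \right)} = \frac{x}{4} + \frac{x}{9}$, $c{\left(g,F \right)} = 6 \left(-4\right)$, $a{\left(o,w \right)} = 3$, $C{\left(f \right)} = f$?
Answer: $\frac{27155}{79} \approx 343.73$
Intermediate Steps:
$c{\left(g,F \right)} = -24$
$J{\left(x,Z \right)} = \frac{13 x}{36}$ ($J{\left(x,Z \right)} = x \frac{1}{4} + x \frac{1}{9} = \frac{x}{4} + \frac{x}{9} = \frac{13 x}{36}$)
$A = - \frac{574}{79}$ ($A = \frac{100}{-79} - \frac{24}{4} = 100 \left(- \frac{1}{79}\right) - 6 = - \frac{100}{79} - 6 = - \frac{574}{79} \approx -7.2658$)
$J{\left(a{\left(2,6 \right)},-12 \right)} 324 + A = \frac{13}{36} \cdot 3 \cdot 324 - \frac{574}{79} = \frac{13}{12} \cdot 324 - \frac{574}{79} = 351 - \frac{574}{79} = \frac{27155}{79}$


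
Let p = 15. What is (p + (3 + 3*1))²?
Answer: 441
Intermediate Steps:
(p + (3 + 3*1))² = (15 + (3 + 3*1))² = (15 + (3 + 3))² = (15 + 6)² = 21² = 441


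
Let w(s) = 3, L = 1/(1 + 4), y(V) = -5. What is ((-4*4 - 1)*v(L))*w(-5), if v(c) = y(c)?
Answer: 255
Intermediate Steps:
L = ⅕ (L = 1/5 = ⅕ ≈ 0.20000)
v(c) = -5
((-4*4 - 1)*v(L))*w(-5) = ((-4*4 - 1)*(-5))*3 = ((-16 - 1)*(-5))*3 = -17*(-5)*3 = 85*3 = 255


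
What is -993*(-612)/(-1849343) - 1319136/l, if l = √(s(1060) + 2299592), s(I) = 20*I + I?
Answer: -607716/1849343 - 50736*√580463/44651 ≈ -866.04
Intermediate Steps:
s(I) = 21*I
l = 2*√580463 (l = √(21*1060 + 2299592) = √(22260 + 2299592) = √2321852 = 2*√580463 ≈ 1523.8)
-993*(-612)/(-1849343) - 1319136/l = -993*(-612)/(-1849343) - 1319136*√580463/1160926 = 607716*(-1/1849343) - 50736*√580463/44651 = -607716/1849343 - 50736*√580463/44651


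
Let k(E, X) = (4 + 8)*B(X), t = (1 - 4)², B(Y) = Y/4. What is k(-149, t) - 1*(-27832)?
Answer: 27859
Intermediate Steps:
B(Y) = Y/4 (B(Y) = Y*(¼) = Y/4)
t = 9 (t = (-3)² = 9)
k(E, X) = 3*X (k(E, X) = (4 + 8)*(X/4) = 12*(X/4) = 3*X)
k(-149, t) - 1*(-27832) = 3*9 - 1*(-27832) = 27 + 27832 = 27859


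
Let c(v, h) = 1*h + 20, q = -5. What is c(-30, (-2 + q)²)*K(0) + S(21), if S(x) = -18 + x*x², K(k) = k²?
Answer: 9243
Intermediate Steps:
S(x) = -18 + x³
c(v, h) = 20 + h (c(v, h) = h + 20 = 20 + h)
c(-30, (-2 + q)²)*K(0) + S(21) = (20 + (-2 - 5)²)*0² + (-18 + 21³) = (20 + (-7)²)*0 + (-18 + 9261) = (20 + 49)*0 + 9243 = 69*0 + 9243 = 0 + 9243 = 9243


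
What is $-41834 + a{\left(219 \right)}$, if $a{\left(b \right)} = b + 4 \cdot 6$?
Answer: $-41591$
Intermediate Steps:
$a{\left(b \right)} = 24 + b$ ($a{\left(b \right)} = b + 24 = 24 + b$)
$-41834 + a{\left(219 \right)} = -41834 + \left(24 + 219\right) = -41834 + 243 = -41591$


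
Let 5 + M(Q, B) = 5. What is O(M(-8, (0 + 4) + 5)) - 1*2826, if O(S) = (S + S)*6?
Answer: -2826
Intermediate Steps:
M(Q, B) = 0 (M(Q, B) = -5 + 5 = 0)
O(S) = 12*S (O(S) = (2*S)*6 = 12*S)
O(M(-8, (0 + 4) + 5)) - 1*2826 = 12*0 - 1*2826 = 0 - 2826 = -2826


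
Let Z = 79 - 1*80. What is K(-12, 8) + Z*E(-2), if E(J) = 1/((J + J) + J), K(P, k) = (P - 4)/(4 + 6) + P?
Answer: -403/30 ≈ -13.433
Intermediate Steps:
K(P, k) = -⅖ + 11*P/10 (K(P, k) = (-4 + P)/10 + P = (-4 + P)*(⅒) + P = (-⅖ + P/10) + P = -⅖ + 11*P/10)
E(J) = 1/(3*J) (E(J) = 1/(2*J + J) = 1/(3*J))
Z = -1 (Z = 79 - 80 = -1)
K(-12, 8) + Z*E(-2) = (-⅖ + (11/10)*(-12)) - 1/(3*(-2)) = (-⅖ - 66/5) - (-1)/(3*2) = -68/5 - 1*(-⅙) = -68/5 + ⅙ = -403/30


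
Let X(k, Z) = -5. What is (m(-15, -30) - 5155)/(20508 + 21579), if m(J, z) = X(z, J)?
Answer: -1720/14029 ≈ -0.12260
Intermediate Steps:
m(J, z) = -5
(m(-15, -30) - 5155)/(20508 + 21579) = (-5 - 5155)/(20508 + 21579) = -5160/42087 = -5160*1/42087 = -1720/14029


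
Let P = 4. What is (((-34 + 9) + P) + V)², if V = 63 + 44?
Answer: 7396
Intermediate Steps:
V = 107
(((-34 + 9) + P) + V)² = (((-34 + 9) + 4) + 107)² = ((-25 + 4) + 107)² = (-21 + 107)² = 86² = 7396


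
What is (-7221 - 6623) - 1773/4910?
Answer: -67975813/4910 ≈ -13844.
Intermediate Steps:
(-7221 - 6623) - 1773/4910 = -13844 - 1773*1/4910 = -13844 - 1773/4910 = -67975813/4910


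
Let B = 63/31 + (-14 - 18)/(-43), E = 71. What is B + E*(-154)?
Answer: -14571321/1333 ≈ -10931.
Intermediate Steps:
B = 3701/1333 (B = 63*(1/31) - 32*(-1/43) = 63/31 + 32/43 = 3701/1333 ≈ 2.7764)
B + E*(-154) = 3701/1333 + 71*(-154) = 3701/1333 - 10934 = -14571321/1333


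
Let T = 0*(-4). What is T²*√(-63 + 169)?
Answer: 0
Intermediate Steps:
T = 0
T²*√(-63 + 169) = 0²*√(-63 + 169) = 0*√106 = 0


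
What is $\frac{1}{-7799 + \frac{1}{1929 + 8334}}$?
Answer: $- \frac{10263}{80041136} \approx -0.00012822$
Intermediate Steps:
$\frac{1}{-7799 + \frac{1}{1929 + 8334}} = \frac{1}{-7799 + \frac{1}{10263}} = \frac{1}{- \frac{80041136}{10263}} = - \frac{10263}{80041136}$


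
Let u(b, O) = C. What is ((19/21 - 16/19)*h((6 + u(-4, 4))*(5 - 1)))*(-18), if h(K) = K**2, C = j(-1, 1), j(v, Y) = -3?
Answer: -21600/133 ≈ -162.41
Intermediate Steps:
C = -3
u(b, O) = -3
((19/21 - 16/19)*h((6 + u(-4, 4))*(5 - 1)))*(-18) = ((19/21 - 16/19)*((6 - 3)*(5 - 1))**2)*(-18) = ((19*(1/21) - 16*1/19)*(3*4)**2)*(-18) = ((19/21 - 16/19)*12**2)*(-18) = ((25/399)*144)*(-18) = (1200/133)*(-18) = -21600/133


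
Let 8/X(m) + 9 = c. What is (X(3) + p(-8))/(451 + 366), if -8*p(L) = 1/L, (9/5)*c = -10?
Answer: -4477/6849728 ≈ -0.00065360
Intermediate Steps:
c = -50/9 (c = (5/9)*(-10) = -50/9 ≈ -5.5556)
X(m) = -72/131 (X(m) = 8/(-9 - 50/9) = 8/(-131/9) = 8*(-9/131) = -72/131)
p(L) = -1/(8*L)
(X(3) + p(-8))/(451 + 366) = (-72/131 - 1/8/(-8))/(451 + 366) = (-72/131 - 1/8*(-1/8))/817 = (-72/131 + 1/64)*(1/817) = -4477/8384*1/817 = -4477/6849728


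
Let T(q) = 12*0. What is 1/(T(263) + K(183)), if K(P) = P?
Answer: 1/183 ≈ 0.0054645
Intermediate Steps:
T(q) = 0
1/(T(263) + K(183)) = 1/(0 + 183) = 1/183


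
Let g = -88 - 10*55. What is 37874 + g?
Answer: 37236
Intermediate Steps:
g = -638 (g = -88 - 550 = -638)
37874 + g = 37874 - 638 = 37236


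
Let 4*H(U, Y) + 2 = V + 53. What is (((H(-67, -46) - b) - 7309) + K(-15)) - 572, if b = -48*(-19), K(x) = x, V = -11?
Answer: -8798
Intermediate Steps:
H(U, Y) = 10 (H(U, Y) = -1/2 + (-11 + 53)/4 = -1/2 + (1/4)*42 = -1/2 + 21/2 = 10)
b = 912
(((H(-67, -46) - b) - 7309) + K(-15)) - 572 = (((10 - 1*912) - 7309) - 15) - 572 = (((10 - 912) - 7309) - 15) - 572 = ((-902 - 7309) - 15) - 572 = (-8211 - 15) - 572 = -8226 - 572 = -8798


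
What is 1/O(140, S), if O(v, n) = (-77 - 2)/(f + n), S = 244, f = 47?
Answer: -291/79 ≈ -3.6835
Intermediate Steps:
O(v, n) = -79/(47 + n) (O(v, n) = (-77 - 2)/(47 + n) = -79/(47 + n))
1/O(140, S) = 1/(-79/(47 + 244)) = 1/(-79/291) = -291/79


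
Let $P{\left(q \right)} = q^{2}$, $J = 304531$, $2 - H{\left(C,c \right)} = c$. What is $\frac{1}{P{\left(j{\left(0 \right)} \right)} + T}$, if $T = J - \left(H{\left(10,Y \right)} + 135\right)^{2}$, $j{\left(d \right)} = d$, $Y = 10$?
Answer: $\frac{1}{288402} \approx 3.4674 \cdot 10^{-6}$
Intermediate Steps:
$H{\left(C,c \right)} = 2 - c$
$T = 288402$ ($T = 304531 - \left(\left(2 - 10\right) + 135\right)^{2} = 304531 - \left(-8 + 135\right)^{2} = 304531 - 127^{2} = 304531 - 16129 = 288402$)
$\frac{1}{P{\left(j{\left(0 \right)} \right)} + T} = \frac{1}{0^{2} + 288402} = \frac{1}{0 + 288402} = \frac{1}{288402}$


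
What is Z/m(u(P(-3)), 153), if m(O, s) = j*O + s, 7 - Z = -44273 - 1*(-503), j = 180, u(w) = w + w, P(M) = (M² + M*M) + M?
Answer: 43777/5553 ≈ 7.8835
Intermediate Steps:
P(M) = M + 2*M² (P(M) = (M² + M²) + M = 2*M² + M = M + 2*M²)
u(w) = 2*w
Z = 43777 (Z = 7 - (-44273 - 1*(-503)) = 7 - (-44273 + 503) = 7 - 1*(-43770) = 7 + 43770 = 43777)
m(O, s) = s + 180*O (m(O, s) = 180*O + s = s + 180*O)
Z/m(u(P(-3)), 153) = 43777/(153 + 180*(2*(-3*(1 + 2*(-3))))) = 43777/(153 + 180*(2*(-3*(1 - 6)))) = 43777/(153 + 180*(2*(-3*(-5)))) = 43777/(153 + 180*(2*15)) = 43777/(153 + 180*30) = 43777/(153 + 5400) = 43777/5553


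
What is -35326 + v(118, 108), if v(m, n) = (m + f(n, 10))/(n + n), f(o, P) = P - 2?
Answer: -423905/12 ≈ -35325.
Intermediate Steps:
f(o, P) = -2 + P
v(m, n) = (8 + m)/(2*n) (v(m, n) = (m + (-2 + 10))/(n + n) = (m + 8)/((2*n)) = (8 + m)*(1/(2*n)) = (8 + m)/(2*n))
-35326 + v(118, 108) = -35326 + (½)*(8 + 118)/108 = -35326 + (½)*(1/108)*126 = -35326 + 7/12 = -423905/12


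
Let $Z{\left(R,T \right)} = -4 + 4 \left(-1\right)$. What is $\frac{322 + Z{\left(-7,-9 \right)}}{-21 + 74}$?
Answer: $\frac{314}{53} \approx 5.9245$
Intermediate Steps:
$Z{\left(R,T \right)} = -8$ ($Z{\left(R,T \right)} = -4 - 4 = -8$)
$\frac{322 + Z{\left(-7,-9 \right)}}{-21 + 74} = \frac{322 - 8}{-21 + 74} = \frac{314}{53}$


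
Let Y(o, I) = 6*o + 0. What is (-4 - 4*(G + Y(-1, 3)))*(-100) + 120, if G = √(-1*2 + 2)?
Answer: -1880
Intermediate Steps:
G = 0 (G = √(-2 + 2) = √0 = 0)
Y(o, I) = 6*o
(-4 - 4*(G + Y(-1, 3)))*(-100) + 120 = (-4 - 4*(0 + 6*(-1)))*(-100) + 120 = (-4 - 4*(0 - 6))*(-100) + 120 = (-4 - 4*(-6))*(-100) + 120 = (-4 + 24)*(-100) + 120 = 20*(-100) + 120 = -2000 + 120 = -1880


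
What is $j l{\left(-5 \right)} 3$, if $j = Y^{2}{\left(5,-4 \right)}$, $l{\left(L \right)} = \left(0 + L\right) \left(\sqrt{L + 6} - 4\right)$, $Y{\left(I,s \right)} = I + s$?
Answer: $45$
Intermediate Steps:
$l{\left(L \right)} = L \left(-4 + \sqrt{6 + L}\right)$ ($l{\left(L \right)} = L \left(\sqrt{6 + L} - 4\right) = L \left(-4 + \sqrt{6 + L}\right)$)
$j = 1$ ($j = \left(5 - 4\right)^{2} = 1^{2} = 1$)
$j l{\left(-5 \right)} 3 = 1 \left(- 5 \left(-4 + \sqrt{6 - 5}\right)\right) 3 = 1 \left(- 5 \left(-4 + \sqrt{1}\right)\right) 3 = 1 \left(- 5 \left(-4 + 1\right)\right) 3 = 1 \left(\left(-5\right) \left(-3\right)\right) 3 = 1 \cdot 15 \cdot 3 = 15 \cdot 3 = 45$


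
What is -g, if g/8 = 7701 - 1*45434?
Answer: 301864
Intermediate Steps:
g = -301864 (g = 8*(7701 - 1*45434) = 8*(7701 - 45434) = 8*(-37733) = -301864)
-g = -1*(-301864) = 301864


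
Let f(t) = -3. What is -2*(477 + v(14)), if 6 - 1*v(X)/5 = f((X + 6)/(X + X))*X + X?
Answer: -1294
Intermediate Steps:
v(X) = 30 + 10*X (v(X) = 30 - 5*(-3*X + X) = 30 - (-10)*X = 30 + 10*X)
-2*(477 + v(14)) = -2*(477 + (30 + 10*14)) = -2*(477 + (30 + 140)) = -2*(477 + 170) = -2*647 = -1294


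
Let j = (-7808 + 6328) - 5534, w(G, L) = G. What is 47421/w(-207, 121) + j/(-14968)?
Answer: -39352535/172132 ≈ -228.62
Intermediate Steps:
j = -7014 (j = -1480 - 5534 = -7014)
47421/w(-207, 121) + j/(-14968) = 47421/(-207) - 7014/(-14968) = 47421*(-1/207) - 7014*(-1/14968) = -5269/23 + 3507/7484 = -39352535/172132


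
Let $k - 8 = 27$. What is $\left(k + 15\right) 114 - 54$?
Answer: $5646$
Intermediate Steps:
$k = 35$ ($k = 8 + 27 = 35$)
$\left(k + 15\right) 114 - 54 = \left(35 + 15\right) 114 - 54 = 50 \cdot 114 - 54 = 5700 - 54 = 5646$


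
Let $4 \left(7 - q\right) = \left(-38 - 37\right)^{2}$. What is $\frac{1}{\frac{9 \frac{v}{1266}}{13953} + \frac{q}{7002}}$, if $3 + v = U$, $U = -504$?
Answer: $- \frac{27485958888}{5499777545} \approx -4.9977$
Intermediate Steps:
$v = -507$ ($v = -3 - 504 = -507$)
$q = - \frac{5597}{4}$ ($q = 7 - \frac{\left(-38 - 37\right)^{2}}{4} = 7 - \frac{\left(-75\right)^{2}}{4} = 7 - \frac{5625}{4} = - \frac{5597}{4} \approx -1399.3$)
$\frac{1}{\frac{9 \frac{v}{1266}}{13953} + \frac{q}{7002}} = \frac{1}{\frac{9 \left(- \frac{507}{1266}\right)}{13953} - \frac{5597}{4 \cdot 7002}} = \frac{1}{9 \left(\left(-507\right) \frac{1}{1266}\right) \frac{1}{13953} - \frac{5597}{28008}} = \frac{1}{9 \left(- \frac{169}{422}\right) \frac{1}{13953} - \frac{5597}{28008}} = \frac{1}{\left(- \frac{1521}{422}\right) \frac{1}{13953} - \frac{5597}{28008}} = \frac{1}{- \frac{507}{1962722} - \frac{5597}{28008}} = \frac{1}{- \frac{5499777545}{27485958888}} = - \frac{27485958888}{5499777545}$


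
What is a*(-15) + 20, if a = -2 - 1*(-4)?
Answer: -10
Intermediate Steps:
a = 2 (a = -2 + 4 = 2)
a*(-15) + 20 = 2*(-15) + 20 = -30 + 20 = -10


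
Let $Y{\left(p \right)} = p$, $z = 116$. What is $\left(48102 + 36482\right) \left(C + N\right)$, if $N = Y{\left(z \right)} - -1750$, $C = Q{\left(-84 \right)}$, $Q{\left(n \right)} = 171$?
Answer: $172297608$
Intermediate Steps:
$C = 171$
$N = 1866$ ($N = 116 - -1750 = 116 + 1750 = 1866$)
$\left(48102 + 36482\right) \left(C + N\right) = \left(48102 + 36482\right) \left(171 + 1866\right) = 84584 \cdot 2037 = 172297608$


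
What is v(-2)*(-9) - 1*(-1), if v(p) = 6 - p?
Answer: -71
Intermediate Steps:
v(-2)*(-9) - 1*(-1) = (6 - 1*(-2))*(-9) - 1*(-1) = (6 + 2)*(-9) + 1 = 8*(-9) + 1 = -72 + 1 = -71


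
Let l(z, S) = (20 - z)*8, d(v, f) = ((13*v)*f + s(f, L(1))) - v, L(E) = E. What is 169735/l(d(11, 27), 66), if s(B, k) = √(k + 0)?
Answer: -169735/30648 ≈ -5.5382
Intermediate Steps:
s(B, k) = √k
d(v, f) = 1 - v + 13*f*v (d(v, f) = ((13*v)*f + √1) - v = (13*f*v + 1) - v = (1 + 13*f*v) - v = 1 - v + 13*f*v)
l(z, S) = 160 - 8*z
169735/l(d(11, 27), 66) = 169735/(160 - 8*(1 - 1*11 + 13*27*11)) = 169735/(160 - 8*(1 - 11 + 3861)) = 169735/(160 - 8*3851) = 169735/(160 - 30808) = 169735/(-30648) = 169735*(-1/30648) = -169735/30648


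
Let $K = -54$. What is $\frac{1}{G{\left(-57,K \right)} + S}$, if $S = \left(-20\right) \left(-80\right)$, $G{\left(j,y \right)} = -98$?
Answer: $\frac{1}{1502} \approx 0.00066578$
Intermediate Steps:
$S = 1600$
$\frac{1}{G{\left(-57,K \right)} + S} = \frac{1}{-98 + 1600} = \frac{1}{1502}$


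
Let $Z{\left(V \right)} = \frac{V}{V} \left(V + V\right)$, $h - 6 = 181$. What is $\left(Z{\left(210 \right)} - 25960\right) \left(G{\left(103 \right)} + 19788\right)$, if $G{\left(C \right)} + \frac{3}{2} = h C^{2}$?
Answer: $-51173719030$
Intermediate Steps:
$h = 187$ ($h = 6 + 181 = 187$)
$Z{\left(V \right)} = 2 V$ ($Z{\left(V \right)} = 1 \cdot 2 V = 2 V$)
$G{\left(C \right)} = - \frac{3}{2} + 187 C^{2}$
$\left(Z{\left(210 \right)} - 25960\right) \left(G{\left(103 \right)} + 19788\right) = \left(2 \cdot 210 - 25960\right) \left(\left(- \frac{3}{2} + 187 \cdot 103^{2}\right) + 19788\right) = \left(420 - 25960\right) \left(\left(- \frac{3}{2} + 187 \cdot 10609\right) + 19788\right) = - 25540 \left(\left(- \frac{3}{2} + 1983883\right) + 19788\right) = - 25540 \left(\frac{3967763}{2} + 19788\right) = \left(-25540\right) \frac{4007339}{2} = -51173719030$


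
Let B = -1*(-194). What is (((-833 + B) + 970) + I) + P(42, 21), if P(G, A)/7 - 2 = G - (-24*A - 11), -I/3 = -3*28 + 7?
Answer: 4475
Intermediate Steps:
B = 194
I = 231 (I = -3*(-3*28 + 7) = -3*(-84 + 7) = -3*(-77) = 231)
P(G, A) = 91 + 7*G + 168*A (P(G, A) = 14 + 7*(G - (-24*A - 11)) = 14 + 7*(G - (-11 - 24*A)) = 14 + 7*(G + (11 + 24*A)) = 14 + 7*(11 + G + 24*A) = 14 + (77 + 7*G + 168*A) = 91 + 7*G + 168*A)
(((-833 + B) + 970) + I) + P(42, 21) = (((-833 + 194) + 970) + 231) + (91 + 7*42 + 168*21) = ((-639 + 970) + 231) + (91 + 294 + 3528) = (331 + 231) + 3913 = 562 + 3913 = 4475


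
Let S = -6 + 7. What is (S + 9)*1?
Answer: 10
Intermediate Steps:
S = 1
(S + 9)*1 = (1 + 9)*1 = 10*1 = 10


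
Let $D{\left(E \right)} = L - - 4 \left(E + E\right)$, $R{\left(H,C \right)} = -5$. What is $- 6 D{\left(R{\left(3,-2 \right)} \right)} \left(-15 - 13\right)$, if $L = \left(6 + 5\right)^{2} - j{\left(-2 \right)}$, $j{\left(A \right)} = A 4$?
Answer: $14952$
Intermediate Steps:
$j{\left(A \right)} = 4 A$
$L = 129$ ($L = \left(6 + 5\right)^{2} - 4 \left(-2\right) = 11^{2} - -8 = 121 + 8 = 129$)
$D{\left(E \right)} = 129 + 8 E$ ($D{\left(E \right)} = 129 - - 4 \left(E + E\right) = 129 - - 4 \cdot 2 E = 129 - - 8 E = 129 + 8 E$)
$- 6 D{\left(R{\left(3,-2 \right)} \right)} \left(-15 - 13\right) = - 6 \left(129 + 8 \left(-5\right)\right) \left(-15 - 13\right) = - 6 \left(129 - 40\right) \left(-15 - 13\right) = \left(-6\right) 89 \left(-28\right) = \left(-534\right) \left(-28\right) = 14952$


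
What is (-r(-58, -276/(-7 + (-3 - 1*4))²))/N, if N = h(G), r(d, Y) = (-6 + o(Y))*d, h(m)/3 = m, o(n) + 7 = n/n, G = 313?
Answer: -232/313 ≈ -0.74121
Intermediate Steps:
o(n) = -6 (o(n) = -7 + n/n = -7 + 1 = -6)
h(m) = 3*m
r(d, Y) = -12*d (r(d, Y) = (-6 - 6)*d = -12*d)
N = 939 (N = 3*313 = 939)
(-r(-58, -276/(-7 + (-3 - 1*4))²))/N = -(-12)*(-58)/939 = -1*696*(1/939) = -696*1/939 = -232/313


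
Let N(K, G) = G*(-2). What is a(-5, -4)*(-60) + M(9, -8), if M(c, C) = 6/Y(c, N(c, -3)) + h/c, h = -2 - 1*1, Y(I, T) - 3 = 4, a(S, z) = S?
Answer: 6311/21 ≈ 300.52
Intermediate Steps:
N(K, G) = -2*G
Y(I, T) = 7 (Y(I, T) = 3 + 4 = 7)
h = -3 (h = -2 - 1 = -3)
M(c, C) = 6/7 - 3/c
a(-5, -4)*(-60) + M(9, -8) = -5*(-60) + (6/7 - 3/9) = 300 + (6/7 - 3*⅑) = 300 + (6/7 - ⅓) = 300 + 11/21 = 6311/21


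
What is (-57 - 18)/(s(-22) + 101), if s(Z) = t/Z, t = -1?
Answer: -550/741 ≈ -0.74224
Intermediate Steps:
s(Z) = -1/Z
(-57 - 18)/(s(-22) + 101) = (-57 - 18)/(-1/(-22) + 101) = -75/(-1*(-1/22) + 101) = -75/(1/22 + 101) = -75/2223/22 = -75*22/2223 = -550/741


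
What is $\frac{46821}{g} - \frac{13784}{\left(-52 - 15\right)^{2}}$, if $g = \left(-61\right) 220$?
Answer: $- \frac{395160749}{60242380} \approx -6.5595$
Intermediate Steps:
$g = -13420$
$\frac{46821}{g} - \frac{13784}{\left(-52 - 15\right)^{2}} = \frac{46821}{-13420} - \frac{13784}{\left(-52 - 15\right)^{2}} = 46821 \left(- \frac{1}{13420}\right) - \frac{13784}{\left(-67\right)^{2}} = - \frac{46821}{13420} - \frac{13784}{4489} = - \frac{395160749}{60242380}$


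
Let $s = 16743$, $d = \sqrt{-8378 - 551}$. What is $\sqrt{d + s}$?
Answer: $\sqrt{16743 + i \sqrt{8929}} \approx 129.4 + 0.3651 i$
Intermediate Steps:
$d = i \sqrt{8929}$ ($d = \sqrt{-8378 - 551} = \sqrt{-8929} = i \sqrt{8929} \approx 94.493 i$)
$\sqrt{d + s} = \sqrt{i \sqrt{8929} + 16743} = \sqrt{16743 + i \sqrt{8929}}$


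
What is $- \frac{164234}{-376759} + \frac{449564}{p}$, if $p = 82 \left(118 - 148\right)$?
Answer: $- \frac{42243316859}{231706785} \approx -182.31$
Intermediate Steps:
$p = -2460$ ($p = 82 \left(-30\right) = -2460$)
$- \frac{164234}{-376759} + \frac{449564}{p} = - \frac{164234}{-376759} + \frac{449564}{-2460} = \left(-164234\right) \left(- \frac{1}{376759}\right) + 449564 \left(- \frac{1}{2460}\right) = \frac{164234}{376759} - \frac{112391}{615} = - \frac{42243316859}{231706785}$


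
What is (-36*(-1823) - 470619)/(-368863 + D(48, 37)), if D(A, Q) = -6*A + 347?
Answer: 404991/368804 ≈ 1.0981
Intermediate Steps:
D(A, Q) = 347 - 6*A
(-36*(-1823) - 470619)/(-368863 + D(48, 37)) = (-36*(-1823) - 470619)/(-368863 + (347 - 6*48)) = (65628 - 470619)/(-368863 + (347 - 288)) = -404991/(-368863 + 59) = -404991/(-368804) = -404991*(-1/368804) = 404991/368804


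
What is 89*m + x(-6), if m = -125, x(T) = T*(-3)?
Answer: -11107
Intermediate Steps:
x(T) = -3*T
89*m + x(-6) = 89*(-125) - 3*(-6) = -11125 + 18 = -11107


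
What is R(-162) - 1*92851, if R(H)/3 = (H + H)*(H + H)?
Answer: 222077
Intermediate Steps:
R(H) = 12*H² (R(H) = 3*((H + H)*(H + H)) = 3*((2*H)*(2*H)) = 3*(4*H²) = 12*H²)
R(-162) - 1*92851 = 12*(-162)² - 1*92851 = 12*26244 - 92851 = 314928 - 92851 = 222077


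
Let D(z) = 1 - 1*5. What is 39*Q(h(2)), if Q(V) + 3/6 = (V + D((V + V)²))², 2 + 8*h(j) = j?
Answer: 1209/2 ≈ 604.50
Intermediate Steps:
D(z) = -4 (D(z) = 1 - 5 = -4)
h(j) = -¼ + j/8
Q(V) = -½ + (-4 + V)² (Q(V) = -½ + (V - 4)² = -½ + (-4 + V)²)
39*Q(h(2)) = 39*(-½ + (-4 + (-¼ + (⅛)*2))²) = 39*(-½ + (-4 + (-¼ + ¼))²) = 39*(-½ + (-4 + 0)²) = 39*(-½ + (-4)²) = 39*(-½ + 16) = 39*(31/2) = 1209/2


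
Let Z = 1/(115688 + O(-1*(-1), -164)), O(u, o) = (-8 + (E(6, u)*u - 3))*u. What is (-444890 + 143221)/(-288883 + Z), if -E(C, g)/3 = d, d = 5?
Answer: 34891639878/33412785545 ≈ 1.0443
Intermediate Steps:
E(C, g) = -15 (E(C, g) = -3*5 = -15)
O(u, o) = u*(-11 - 15*u) (O(u, o) = (-8 + (-15*u - 3))*u = (-8 + (-3 - 15*u))*u = (-11 - 15*u)*u = u*(-11 - 15*u))
Z = 1/115662 (Z = 1/(115688 - (-1*(-1))*(11 + 15*(-1*(-1)))) = 1/(115688 - 1*1*(11 + 15*1)) = 1/(115688 - 1*1*(11 + 15)) = 1/(115688 - 1*1*26) = 1/(115688 - 26) = 1/115662 ≈ 8.6459e-6)
(-444890 + 143221)/(-288883 + Z) = (-444890 + 143221)/(-288883 + 1/115662) = -301669/(-33412785545/115662) = -301669*(-115662/33412785545) = 34891639878/33412785545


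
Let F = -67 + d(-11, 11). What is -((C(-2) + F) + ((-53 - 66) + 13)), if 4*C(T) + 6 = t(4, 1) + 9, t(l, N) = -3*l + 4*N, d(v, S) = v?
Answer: 741/4 ≈ 185.25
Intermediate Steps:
C(T) = -5/4 (C(T) = -3/2 + ((-3*4 + 4*1) + 9)/4 = -3/2 + ((-12 + 4) + 9)/4 = -3/2 + (-8 + 9)/4 = -3/2 + (1/4)*1 = -3/2 + 1/4 = -5/4)
F = -78 (F = -67 - 11 = -78)
-((C(-2) + F) + ((-53 - 66) + 13)) = -((-5/4 - 78) + ((-53 - 66) + 13)) = -(-317/4 + (-119 + 13)) = -(-317/4 - 106) = -1*(-741/4) = 741/4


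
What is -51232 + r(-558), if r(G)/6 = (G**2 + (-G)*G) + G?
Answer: -54580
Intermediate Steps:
r(G) = 6*G (r(G) = 6*((G**2 + (-G)*G) + G) = 6*((G**2 - G**2) + G) = 6*(0 + G) = 6*G)
-51232 + r(-558) = -51232 + 6*(-558) = -51232 - 3348 = -54580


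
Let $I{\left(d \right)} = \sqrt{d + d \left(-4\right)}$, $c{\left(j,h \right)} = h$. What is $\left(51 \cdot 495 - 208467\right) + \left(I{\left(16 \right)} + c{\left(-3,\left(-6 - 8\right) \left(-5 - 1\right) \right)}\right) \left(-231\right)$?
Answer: $-202626 - 924 i \sqrt{3} \approx -2.0263 \cdot 10^{5} - 1600.4 i$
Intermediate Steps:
$I{\left(d \right)} = \sqrt{3} \sqrt{- d}$ ($I{\left(d \right)} = \sqrt{d - 4 d} = \sqrt{- 3 d} = \sqrt{3} \sqrt{- d}$)
$\left(51 \cdot 495 - 208467\right) + \left(I{\left(16 \right)} + c{\left(-3,\left(-6 - 8\right) \left(-5 - 1\right) \right)}\right) \left(-231\right) = \left(51 \cdot 495 - 208467\right) + \left(\sqrt{3} \sqrt{\left(-1\right) 16} + \left(-6 - 8\right) \left(-5 - 1\right)\right) \left(-231\right) = \left(25245 - 208467\right) + \left(\sqrt{3} \sqrt{-16} - -84\right) \left(-231\right) = -183222 + \left(\sqrt{3} \cdot 4 i + 84\right) \left(-231\right) = -183222 + \left(4 i \sqrt{3} + 84\right) \left(-231\right) = -183222 + \left(84 + 4 i \sqrt{3}\right) \left(-231\right) = -183222 - \left(19404 + 924 i \sqrt{3}\right) = -202626 - 924 i \sqrt{3}$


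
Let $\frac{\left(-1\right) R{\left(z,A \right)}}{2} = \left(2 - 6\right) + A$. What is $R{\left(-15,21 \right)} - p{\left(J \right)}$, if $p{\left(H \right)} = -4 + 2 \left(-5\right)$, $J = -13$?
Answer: $-20$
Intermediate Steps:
$R{\left(z,A \right)} = 8 - 2 A$ ($R{\left(z,A \right)} = - 2 \left(\left(2 - 6\right) + A\right) = - 2 \left(-4 + A\right) = 8 - 2 A$)
$p{\left(H \right)} = -14$ ($p{\left(H \right)} = -4 - 10 = -14$)
$R{\left(-15,21 \right)} - p{\left(J \right)} = \left(8 - 42\right) - -14 = \left(8 - 42\right) + 14 = -34 + 14 = -20$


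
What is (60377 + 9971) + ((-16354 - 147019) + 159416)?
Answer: 66391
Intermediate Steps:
(60377 + 9971) + ((-16354 - 147019) + 159416) = 70348 + (-163373 + 159416) = 70348 - 3957 = 66391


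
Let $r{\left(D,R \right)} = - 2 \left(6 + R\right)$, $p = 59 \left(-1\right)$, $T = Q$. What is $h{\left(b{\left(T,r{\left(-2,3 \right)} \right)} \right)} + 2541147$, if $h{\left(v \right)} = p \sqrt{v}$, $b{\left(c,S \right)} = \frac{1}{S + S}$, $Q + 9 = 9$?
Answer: $2541147 - \frac{59 i}{6} \approx 2.5411 \cdot 10^{6} - 9.8333 i$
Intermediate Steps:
$Q = 0$ ($Q = -9 + 9 = 0$)
$T = 0$
$p = -59$
$r{\left(D,R \right)} = -12 - 2 R$
$b{\left(c,S \right)} = \frac{1}{2 S}$
$h{\left(v \right)} = - 59 \sqrt{v}$
$h{\left(b{\left(T,r{\left(-2,3 \right)} \right)} \right)} + 2541147 = - 59 \sqrt{\frac{1}{2 \left(-12 - 6\right)}} + 2541147 = - 59 \sqrt{\frac{1}{2 \left(-18\right)}} + 2541147 = - 59 \sqrt{\frac{1}{2} \left(- \frac{1}{18}\right)} + 2541147 = - 59 \sqrt{- \frac{1}{36}} + 2541147 = - 59 \frac{i}{6} + 2541147 = - \frac{59 i}{6} + 2541147 = 2541147 - \frac{59 i}{6}$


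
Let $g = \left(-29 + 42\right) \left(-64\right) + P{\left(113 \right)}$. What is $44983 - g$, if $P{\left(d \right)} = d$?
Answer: $45702$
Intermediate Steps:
$g = -719$ ($g = \left(-29 + 42\right) \left(-64\right) + 113 = 13 \left(-64\right) + 113 = -832 + 113 = -719$)
$44983 - g = 44983 - -719 = 44983 + 719 = 45702$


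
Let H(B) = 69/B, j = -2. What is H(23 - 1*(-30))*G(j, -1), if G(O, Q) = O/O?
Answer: 69/53 ≈ 1.3019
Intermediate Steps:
G(O, Q) = 1
H(23 - 1*(-30))*G(j, -1) = (69/(23 - 1*(-30)))*1 = (69/(23 + 30))*1 = (69/53)*1 = 69/53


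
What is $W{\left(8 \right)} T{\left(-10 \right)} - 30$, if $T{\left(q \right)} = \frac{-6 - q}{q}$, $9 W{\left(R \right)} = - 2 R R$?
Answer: $- \frac{1094}{45} \approx -24.311$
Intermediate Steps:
$W{\left(R \right)} = - \frac{2 R^{2}}{9}$ ($W{\left(R \right)} = \frac{- 2 R R}{9} = \frac{\left(-2\right) R^{2}}{9} = - \frac{2 R^{2}}{9}$)
$T{\left(q \right)} = \frac{-6 - q}{q}$
$W{\left(8 \right)} T{\left(-10 \right)} - 30 = - \frac{2 \cdot 8^{2}}{9} \frac{-6 - -10}{-10} - 30 = \left(- \frac{2}{9}\right) 64 \left(- \frac{-6 + 10}{10}\right) - 30 = - \frac{128 \left(\left(- \frac{1}{10}\right) 4\right)}{9} - 30 = \left(- \frac{128}{9}\right) \left(- \frac{2}{5}\right) - 30 = \frac{256}{45} - 30 = - \frac{1094}{45}$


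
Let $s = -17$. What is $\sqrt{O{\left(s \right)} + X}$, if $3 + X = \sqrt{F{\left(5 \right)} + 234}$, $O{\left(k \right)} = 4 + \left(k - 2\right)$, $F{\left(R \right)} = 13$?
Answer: $\sqrt{-18 + \sqrt{247}} \approx 1.5112 i$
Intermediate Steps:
$O{\left(k \right)} = 2 + k$ ($O{\left(k \right)} = 4 + \left(k - 2\right) = 4 + \left(-2 + k\right) = 2 + k$)
$X = -3 + \sqrt{247}$ ($X = -3 + \sqrt{13 + 234} = -3 + \sqrt{247} \approx 12.716$)
$\sqrt{O{\left(s \right)} + X} = \sqrt{\left(2 - 17\right) - \left(3 - \sqrt{247}\right)} = \sqrt{-15 - \left(3 - \sqrt{247}\right)} = \sqrt{-18 + \sqrt{247}}$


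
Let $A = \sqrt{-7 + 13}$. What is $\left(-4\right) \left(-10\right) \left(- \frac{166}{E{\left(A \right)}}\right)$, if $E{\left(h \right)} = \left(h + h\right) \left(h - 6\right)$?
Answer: $\frac{332}{3} + \frac{332 \sqrt{6}}{3} \approx 381.74$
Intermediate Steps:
$A = \sqrt{6} \approx 2.4495$
$E{\left(h \right)} = 2 h \left(-6 + h\right)$
$\left(-4\right) \left(-10\right) \left(- \frac{166}{E{\left(A \right)}}\right) = \left(-4\right) \left(-10\right) \left(- \frac{166}{2 \sqrt{6} \left(-6 + \sqrt{6}\right)}\right) = 40 \left(- 166 \frac{\sqrt{6}}{12 \left(-6 + \sqrt{6}\right)}\right) = 40 \left(- \frac{83 \sqrt{6}}{6 \left(-6 + \sqrt{6}\right)}\right) = - \frac{1660 \sqrt{6}}{3 \left(-6 + \sqrt{6}\right)}$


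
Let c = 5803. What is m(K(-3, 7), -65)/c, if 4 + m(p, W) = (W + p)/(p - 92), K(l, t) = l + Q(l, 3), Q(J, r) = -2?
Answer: -318/562891 ≈ -0.00056494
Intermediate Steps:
K(l, t) = -2 + l (K(l, t) = l - 2 = -2 + l)
m(p, W) = -4 + (W + p)/(-92 + p) (m(p, W) = -4 + (W + p)/(p - 92) = -4 + (W + p)/(-92 + p))
m(K(-3, 7), -65)/c = ((368 - 65 - 3*(-2 - 3))/(-92 + (-2 - 3)))/5803 = ((368 - 65 - 3*(-5))/(-92 - 5))*(1/5803) = ((368 - 65 + 15)/(-97))*(1/5803) = -1/97*318*(1/5803) = -318/97*1/5803 = -318/562891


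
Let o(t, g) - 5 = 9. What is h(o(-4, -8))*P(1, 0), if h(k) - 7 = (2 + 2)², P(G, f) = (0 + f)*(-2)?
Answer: 0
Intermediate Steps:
P(G, f) = -2*f (P(G, f) = f*(-2) = -2*f)
o(t, g) = 14 (o(t, g) = 5 + 9 = 14)
h(k) = 23 (h(k) = 7 + (2 + 2)² = 7 + 4² = 7 + 16 = 23)
h(o(-4, -8))*P(1, 0) = 23*(-2*0) = 23*0 = 0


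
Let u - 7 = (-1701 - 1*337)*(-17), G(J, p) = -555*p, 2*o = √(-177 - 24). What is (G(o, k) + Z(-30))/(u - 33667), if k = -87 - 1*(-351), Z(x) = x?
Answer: -73275/493 ≈ -148.63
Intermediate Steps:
o = I*√201/2 (o = √(-177 - 24)/2 = √(-201)/2 = (I*√201)/2 = I*√201/2 ≈ 7.0887*I)
k = 264 (k = -87 + 351 = 264)
u = 34653 (u = 7 + (-1701 - 1*337)*(-17) = 7 + (-1701 - 337)*(-17) = 7 - 2038*(-17) = 7 + 34646 = 34653)
(G(o, k) + Z(-30))/(u - 33667) = (-555*264 - 30)/(34653 - 33667) = (-146520 - 30)/986 = -146550*1/986 = -73275/493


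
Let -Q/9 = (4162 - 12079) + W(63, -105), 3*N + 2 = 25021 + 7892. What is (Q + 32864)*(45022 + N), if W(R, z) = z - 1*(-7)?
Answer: 17637417023/3 ≈ 5.8791e+9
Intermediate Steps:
W(R, z) = 7 + z (W(R, z) = z + 7 = 7 + z)
N = 32911/3 (N = -2/3 + (25021 + 7892)/3 = -2/3 + (1/3)*32913 = -2/3 + 10971 = 32911/3 ≈ 10970.)
Q = 72135 (Q = -9*((4162 - 12079) + (7 - 105)) = -9*(-7917 - 98) = -9*(-8015) = 72135)
(Q + 32864)*(45022 + N) = (72135 + 32864)*(45022 + 32911/3) = 104999*(167977/3) = 17637417023/3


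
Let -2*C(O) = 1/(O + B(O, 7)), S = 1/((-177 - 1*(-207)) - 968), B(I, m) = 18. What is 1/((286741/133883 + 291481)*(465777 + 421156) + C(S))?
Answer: 98275943/25406888144359927703 ≈ 3.8681e-12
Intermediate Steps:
S = -1/938 (S = 1/((-177 + 207) - 968) = 1/(30 - 968) = 1/(-938) = -1/938 ≈ -0.0010661)
C(O) = -1/(2*(18 + O)) (C(O) = -1/(2*(O + 18)) = -1/(2*(18 + O)))
1/((286741/133883 + 291481)*(465777 + 421156) + C(S)) = 1/((286741/133883 + 291481)*(465777 + 421156) - 1/(36 + 2*(-1/938))) = 1/((286741*(1/133883) + 291481)*886933 - 1/(36 - 1/469)) = 1/((12467/5821 + 291481)*886933 - 1/16883/469) = 1/((1696723368/5821)*886933 - 1*469/16883) = 1/(1504879946950344/5821 - 469/16883) = 1/(25406888144359927703/98275943) = 98275943/25406888144359927703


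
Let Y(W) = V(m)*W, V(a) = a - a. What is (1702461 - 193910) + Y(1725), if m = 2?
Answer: 1508551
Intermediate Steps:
V(a) = 0
Y(W) = 0 (Y(W) = 0*W = 0)
(1702461 - 193910) + Y(1725) = (1702461 - 193910) + 0 = 1508551 + 0 = 1508551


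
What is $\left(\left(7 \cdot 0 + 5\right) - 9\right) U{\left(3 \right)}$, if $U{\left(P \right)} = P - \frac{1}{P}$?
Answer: $- \frac{32}{3} \approx -10.667$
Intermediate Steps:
$\left(\left(7 \cdot 0 + 5\right) - 9\right) U{\left(3 \right)} = \left(\left(7 \cdot 0 + 5\right) - 9\right) \left(3 - \frac{1}{3}\right) = \left(\left(0 + 5\right) - 9\right) \left(3 - \frac{1}{3}\right) = \left(5 - 9\right) \left(3 - \frac{1}{3}\right) = \left(-4\right) \frac{8}{3} = - \frac{32}{3}$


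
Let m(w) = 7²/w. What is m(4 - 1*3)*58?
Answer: 2842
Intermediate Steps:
m(w) = 49/w
m(4 - 1*3)*58 = (49/(4 - 1*3))*58 = (49/(4 - 3))*58 = (49/1)*58 = (49*1)*58 = 49*58 = 2842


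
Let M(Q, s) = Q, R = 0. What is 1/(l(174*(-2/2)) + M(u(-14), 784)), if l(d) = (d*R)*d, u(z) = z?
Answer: -1/14 ≈ -0.071429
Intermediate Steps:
l(d) = 0 (l(d) = (d*0)*d = 0*d = 0)
1/(l(174*(-2/2)) + M(u(-14), 784)) = 1/(0 - 14) = 1/(-14) = -1/14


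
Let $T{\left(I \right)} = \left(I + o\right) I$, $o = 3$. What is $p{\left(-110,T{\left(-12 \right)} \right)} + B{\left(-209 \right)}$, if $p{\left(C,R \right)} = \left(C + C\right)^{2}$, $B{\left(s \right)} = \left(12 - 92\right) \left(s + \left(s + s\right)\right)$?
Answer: $98560$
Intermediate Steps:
$T{\left(I \right)} = I \left(3 + I\right)$ ($T{\left(I \right)} = \left(I + 3\right) I = \left(3 + I\right) I = I \left(3 + I\right)$)
$B{\left(s \right)} = - 240 s$ ($B{\left(s \right)} = - 80 \left(s + 2 s\right) = - 80 \cdot 3 s = - 240 s$)
$p{\left(C,R \right)} = 4 C^{2}$ ($p{\left(C,R \right)} = \left(2 C\right)^{2} = 4 C^{2}$)
$p{\left(-110,T{\left(-12 \right)} \right)} + B{\left(-209 \right)} = 4 \left(-110\right)^{2} - -50160 = 4 \cdot 12100 + 50160 = 48400 + 50160 = 98560$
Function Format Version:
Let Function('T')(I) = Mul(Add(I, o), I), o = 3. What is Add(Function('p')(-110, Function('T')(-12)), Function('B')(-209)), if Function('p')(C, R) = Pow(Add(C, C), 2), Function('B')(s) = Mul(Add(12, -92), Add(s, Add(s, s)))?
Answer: 98560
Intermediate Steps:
Function('T')(I) = Mul(I, Add(3, I)) (Function('T')(I) = Mul(Add(I, 3), I) = Mul(Add(3, I), I) = Mul(I, Add(3, I)))
Function('B')(s) = Mul(-240, s) (Function('B')(s) = Mul(-80, Add(s, Mul(2, s))) = Mul(-80, Mul(3, s)) = Mul(-240, s))
Function('p')(C, R) = Mul(4, Pow(C, 2)) (Function('p')(C, R) = Pow(Mul(2, C), 2) = Mul(4, Pow(C, 2)))
Add(Function('p')(-110, Function('T')(-12)), Function('B')(-209)) = Add(Mul(4, Pow(-110, 2)), Mul(-240, -209)) = Add(Mul(4, 12100), 50160) = Add(48400, 50160) = 98560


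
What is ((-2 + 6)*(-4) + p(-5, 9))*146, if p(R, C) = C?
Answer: -1022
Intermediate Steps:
((-2 + 6)*(-4) + p(-5, 9))*146 = ((-2 + 6)*(-4) + 9)*146 = (4*(-4) + 9)*146 = (-16 + 9)*146 = -7*146 = -1022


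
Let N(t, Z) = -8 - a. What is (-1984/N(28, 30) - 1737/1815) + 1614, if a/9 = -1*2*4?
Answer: 957136/605 ≈ 1582.0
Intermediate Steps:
a = -72 (a = 9*(-1*2*4) = 9*(-2*4) = 9*(-8) = -72)
N(t, Z) = 64 (N(t, Z) = -8 - 1*(-72) = -8 + 72 = 64)
(-1984/N(28, 30) - 1737/1815) + 1614 = (-1984/64 - 1737/1815) + 1614 = (-1984*1/64 - 1737*1/1815) + 1614 = (-31 - 579/605) + 1614 = -19334/605 + 1614 = 957136/605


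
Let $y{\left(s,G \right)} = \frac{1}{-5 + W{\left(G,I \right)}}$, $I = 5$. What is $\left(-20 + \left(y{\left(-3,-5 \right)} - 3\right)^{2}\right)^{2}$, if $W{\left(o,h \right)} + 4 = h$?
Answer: $\frac{22801}{256} \approx 89.066$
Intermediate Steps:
$W{\left(o,h \right)} = -4 + h$
$y{\left(s,G \right)} = - \frac{1}{4}$ ($y{\left(s,G \right)} = \frac{1}{-5 + \left(-4 + 5\right)} = \frac{1}{-5 + 1} = \frac{1}{-4} = - \frac{1}{4}$)
$\left(-20 + \left(y{\left(-3,-5 \right)} - 3\right)^{2}\right)^{2} = \left(-20 + \left(- \frac{1}{4} - 3\right)^{2}\right)^{2} = \left(-20 + \left(- \frac{13}{4}\right)^{2}\right)^{2} = \left(-20 + \frac{169}{16}\right)^{2} = \left(- \frac{151}{16}\right)^{2} = \frac{22801}{256}$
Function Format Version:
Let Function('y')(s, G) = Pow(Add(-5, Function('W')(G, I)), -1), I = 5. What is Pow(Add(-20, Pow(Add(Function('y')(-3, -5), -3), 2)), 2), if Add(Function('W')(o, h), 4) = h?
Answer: Rational(22801, 256) ≈ 89.066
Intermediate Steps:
Function('W')(o, h) = Add(-4, h)
Function('y')(s, G) = Rational(-1, 4) (Function('y')(s, G) = Pow(Add(-5, Add(-4, 5)), -1) = Pow(Add(-5, 1), -1) = Pow(-4, -1) = Rational(-1, 4))
Pow(Add(-20, Pow(Add(Function('y')(-3, -5), -3), 2)), 2) = Pow(Add(-20, Pow(Add(Rational(-1, 4), -3), 2)), 2) = Pow(Add(-20, Pow(Rational(-13, 4), 2)), 2) = Pow(Add(-20, Rational(169, 16)), 2) = Pow(Rational(-151, 16), 2) = Rational(22801, 256)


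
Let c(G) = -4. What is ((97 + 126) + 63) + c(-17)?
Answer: 282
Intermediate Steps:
((97 + 126) + 63) + c(-17) = ((97 + 126) + 63) - 4 = (223 + 63) - 4 = 286 - 4 = 282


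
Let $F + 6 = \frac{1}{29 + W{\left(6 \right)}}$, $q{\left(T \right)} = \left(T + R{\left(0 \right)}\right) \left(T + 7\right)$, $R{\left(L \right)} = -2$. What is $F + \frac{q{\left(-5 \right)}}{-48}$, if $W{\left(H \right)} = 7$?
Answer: $- \frac{409}{72} \approx -5.6806$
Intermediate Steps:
$q{\left(T \right)} = \left(-2 + T\right) \left(7 + T\right)$ ($q{\left(T \right)} = \left(T - 2\right) \left(T + 7\right) = \left(-2 + T\right) \left(7 + T\right)$)
$F = - \frac{215}{36}$ ($F = -6 + \frac{1}{29 + 7} = -6 + \frac{1}{36} = - \frac{215}{36} \approx -5.9722$)
$F + \frac{q{\left(-5 \right)}}{-48} = - \frac{215}{36} + \frac{-14 + \left(-5\right)^{2} + 5 \left(-5\right)}{-48} = - \frac{215}{36} + \left(-14 + 25 - 25\right) \left(- \frac{1}{48}\right) = - \frac{215}{36} - - \frac{7}{24} = - \frac{215}{36} + \frac{7}{24} = - \frac{409}{72}$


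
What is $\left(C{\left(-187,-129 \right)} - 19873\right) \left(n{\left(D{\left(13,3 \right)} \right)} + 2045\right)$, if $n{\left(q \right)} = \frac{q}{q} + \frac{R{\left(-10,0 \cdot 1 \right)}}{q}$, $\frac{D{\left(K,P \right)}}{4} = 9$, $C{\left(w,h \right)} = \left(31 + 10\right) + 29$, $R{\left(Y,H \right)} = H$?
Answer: $-40516938$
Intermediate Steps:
$C{\left(w,h \right)} = 70$ ($C{\left(w,h \right)} = 41 + 29 = 70$)
$D{\left(K,P \right)} = 36$ ($D{\left(K,P \right)} = 4 \cdot 9 = 36$)
$n{\left(q \right)} = 1$ ($n{\left(q \right)} = \frac{q}{q} + \frac{0 \cdot 1}{q} = 1 + \frac{0}{q} = 1 + 0 = 1$)
$\left(C{\left(-187,-129 \right)} - 19873\right) \left(n{\left(D{\left(13,3 \right)} \right)} + 2045\right) = \left(70 - 19873\right) \left(1 + 2045\right) = \left(-19803\right) 2046 = -40516938$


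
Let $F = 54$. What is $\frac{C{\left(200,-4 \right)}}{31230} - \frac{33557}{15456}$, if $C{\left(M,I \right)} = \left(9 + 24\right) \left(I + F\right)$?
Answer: $- \frac{164651}{77728} \approx -2.1183$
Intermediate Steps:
$C{\left(M,I \right)} = 1782 + 33 I$ ($C{\left(M,I \right)} = \left(9 + 24\right) \left(I + 54\right) = 33 \left(54 + I\right) = 1782 + 33 I$)
$\frac{C{\left(200,-4 \right)}}{31230} - \frac{33557}{15456} = \frac{1782 + 33 \left(-4\right)}{31230} - \frac{33557}{15456} = \left(1782 - 132\right) \frac{1}{31230} - \frac{1459}{672} = 1650 \cdot \frac{1}{31230} - \frac{1459}{672} = \frac{55}{1041} - \frac{1459}{672} = - \frac{164651}{77728}$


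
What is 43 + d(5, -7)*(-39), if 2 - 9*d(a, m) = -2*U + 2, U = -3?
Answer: 69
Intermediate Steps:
d(a, m) = -⅔ (d(a, m) = 2/9 - (-2*(-3) + 2)/9 = 2/9 - (6 + 2)/9 = 2/9 - ⅑*8 = 2/9 - 8/9 = -⅔)
43 + d(5, -7)*(-39) = 43 - ⅔*(-39) = 43 + 26 = 69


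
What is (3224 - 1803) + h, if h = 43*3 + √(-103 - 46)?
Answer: 1550 + I*√149 ≈ 1550.0 + 12.207*I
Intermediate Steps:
h = 129 + I*√149 (h = 129 + √(-149) = 129 + I*√149 ≈ 129.0 + 12.207*I)
(3224 - 1803) + h = (3224 - 1803) + (129 + I*√149) = 1421 + (129 + I*√149) = 1550 + I*√149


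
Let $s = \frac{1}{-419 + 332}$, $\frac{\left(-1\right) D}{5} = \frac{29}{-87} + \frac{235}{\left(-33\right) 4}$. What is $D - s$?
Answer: $\frac{40499}{3828} \approx 10.58$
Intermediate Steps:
$D = \frac{465}{44}$ ($D = - 5 \left(\frac{29}{-87} + \frac{235}{\left(-33\right) 4}\right) = - 5 \left(29 \left(- \frac{1}{87}\right) + \frac{235}{-132}\right) = - 5 \left(- \frac{1}{3} + 235 \left(- \frac{1}{132}\right)\right) = - 5 \left(- \frac{1}{3} - \frac{235}{132}\right) = \left(-5\right) \left(- \frac{93}{44}\right) = \frac{465}{44} \approx 10.568$)
$s = - \frac{1}{87}$ ($s = \frac{1}{-87} = - \frac{1}{87} \approx -0.011494$)
$D - s = \frac{465}{44} - - \frac{1}{87} = \frac{465}{44} + \frac{1}{87} = \frac{40499}{3828}$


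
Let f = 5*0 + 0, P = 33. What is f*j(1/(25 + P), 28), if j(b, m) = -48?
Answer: 0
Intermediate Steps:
f = 0 (f = 0 + 0 = 0)
f*j(1/(25 + P), 28) = 0*(-48) = 0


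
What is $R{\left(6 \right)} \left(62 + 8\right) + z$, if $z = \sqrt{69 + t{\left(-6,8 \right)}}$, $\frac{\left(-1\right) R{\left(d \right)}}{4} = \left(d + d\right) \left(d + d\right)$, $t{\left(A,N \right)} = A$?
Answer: $-40320 + 3 \sqrt{7} \approx -40312.0$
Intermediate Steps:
$R{\left(d \right)} = - 16 d^{2}$ ($R{\left(d \right)} = - 4 \left(d + d\right) \left(d + d\right) = - 4 \cdot 2 d 2 d = - 4 \cdot 4 d^{2} = - 16 d^{2}$)
$z = 3 \sqrt{7}$ ($z = \sqrt{69 - 6} = \sqrt{63} = 3 \sqrt{7} \approx 7.9373$)
$R{\left(6 \right)} \left(62 + 8\right) + z = - 16 \cdot 6^{2} \left(62 + 8\right) + 3 \sqrt{7} = \left(-16\right) 36 \cdot 70 + 3 \sqrt{7} = \left(-576\right) 70 + 3 \sqrt{7} = -40320 + 3 \sqrt{7}$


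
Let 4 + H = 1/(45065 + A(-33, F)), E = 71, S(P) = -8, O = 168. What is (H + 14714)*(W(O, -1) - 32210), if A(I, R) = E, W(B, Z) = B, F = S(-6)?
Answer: -10637151937781/22568 ≈ -4.7134e+8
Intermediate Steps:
F = -8
A(I, R) = 71
H = -180543/45136 (H = -4 + 1/(45065 + 71) = -4 + 1/45136 = -180543/45136 ≈ -4.0000)
(H + 14714)*(W(O, -1) - 32210) = (-180543/45136 + 14714)*(168 - 32210) = (663950561/45136)*(-32042) = -10637151937781/22568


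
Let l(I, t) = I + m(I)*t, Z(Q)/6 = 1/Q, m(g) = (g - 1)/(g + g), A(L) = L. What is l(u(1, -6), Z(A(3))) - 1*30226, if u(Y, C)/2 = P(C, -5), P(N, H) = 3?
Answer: -181315/6 ≈ -30219.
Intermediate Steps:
m(g) = (-1 + g)/(2*g) (m(g) = (-1 + g)/((2*g)) = (-1 + g)*(1/(2*g)) = (-1 + g)/(2*g))
Z(Q) = 6/Q
u(Y, C) = 6 (u(Y, C) = 2*3 = 6)
l(I, t) = I + t*(-1 + I)/(2*I) (l(I, t) = I + ((-1 + I)/(2*I))*t = I + t*(-1 + I)/(2*I))
l(u(1, -6), Z(A(3))) - 1*30226 = (6 + (6/3)/2 - 1/2*6/3/6) - 1*30226 = (6 + (6*(1/3))/2 - 1/2*6*(1/3)*1/6) - 30226 = (6 + (1/2)*2 - 1/2*2*1/6) - 30226 = (6 + 1 - 1/6) - 30226 = 41/6 - 30226 = -181315/6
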